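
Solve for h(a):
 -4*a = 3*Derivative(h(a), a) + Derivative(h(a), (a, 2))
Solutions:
 h(a) = C1 + C2*exp(-3*a) - 2*a^2/3 + 4*a/9


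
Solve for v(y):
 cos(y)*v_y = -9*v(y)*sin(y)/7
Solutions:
 v(y) = C1*cos(y)^(9/7)


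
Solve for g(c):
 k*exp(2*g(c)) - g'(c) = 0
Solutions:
 g(c) = log(-sqrt(-1/(C1 + c*k))) - log(2)/2
 g(c) = log(-1/(C1 + c*k))/2 - log(2)/2


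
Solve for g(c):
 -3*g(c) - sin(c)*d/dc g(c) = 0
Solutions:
 g(c) = C1*(cos(c) + 1)^(3/2)/(cos(c) - 1)^(3/2)


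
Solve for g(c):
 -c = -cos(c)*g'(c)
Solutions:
 g(c) = C1 + Integral(c/cos(c), c)


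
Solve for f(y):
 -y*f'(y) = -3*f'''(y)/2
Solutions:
 f(y) = C1 + Integral(C2*airyai(2^(1/3)*3^(2/3)*y/3) + C3*airybi(2^(1/3)*3^(2/3)*y/3), y)


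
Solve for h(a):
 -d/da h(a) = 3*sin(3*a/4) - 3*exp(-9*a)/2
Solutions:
 h(a) = C1 + 4*cos(3*a/4) - exp(-9*a)/6


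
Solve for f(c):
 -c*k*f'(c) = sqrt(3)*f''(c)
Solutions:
 f(c) = Piecewise((-sqrt(2)*3^(1/4)*sqrt(pi)*C1*erf(sqrt(2)*3^(3/4)*c*sqrt(k)/6)/(2*sqrt(k)) - C2, (k > 0) | (k < 0)), (-C1*c - C2, True))


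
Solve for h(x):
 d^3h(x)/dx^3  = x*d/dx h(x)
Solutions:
 h(x) = C1 + Integral(C2*airyai(x) + C3*airybi(x), x)


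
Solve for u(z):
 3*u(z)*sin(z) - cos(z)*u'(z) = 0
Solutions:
 u(z) = C1/cos(z)^3


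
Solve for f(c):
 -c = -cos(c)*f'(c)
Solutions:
 f(c) = C1 + Integral(c/cos(c), c)


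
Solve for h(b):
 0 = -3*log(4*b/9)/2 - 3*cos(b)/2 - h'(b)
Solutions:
 h(b) = C1 - 3*b*log(b)/2 - 3*b*log(2) + 3*b/2 + 3*b*log(3) - 3*sin(b)/2


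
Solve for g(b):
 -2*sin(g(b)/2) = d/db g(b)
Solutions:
 g(b) = -2*acos((-C1 - exp(2*b))/(C1 - exp(2*b))) + 4*pi
 g(b) = 2*acos((-C1 - exp(2*b))/(C1 - exp(2*b)))


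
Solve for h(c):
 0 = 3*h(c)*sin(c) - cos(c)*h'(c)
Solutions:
 h(c) = C1/cos(c)^3


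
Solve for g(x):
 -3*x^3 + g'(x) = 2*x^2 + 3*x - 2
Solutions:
 g(x) = C1 + 3*x^4/4 + 2*x^3/3 + 3*x^2/2 - 2*x


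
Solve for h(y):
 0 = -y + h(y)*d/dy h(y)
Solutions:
 h(y) = -sqrt(C1 + y^2)
 h(y) = sqrt(C1 + y^2)


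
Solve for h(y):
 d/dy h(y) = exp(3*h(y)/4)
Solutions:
 h(y) = 4*log(-1/(C1 + 3*y))/3 + 8*log(2)/3
 h(y) = 4*log((-1/(C1 + y))^(1/3)*(-6^(2/3) - 3*2^(2/3)*3^(1/6)*I)/6)
 h(y) = 4*log((-1/(C1 + y))^(1/3)*(-6^(2/3) + 3*2^(2/3)*3^(1/6)*I)/6)


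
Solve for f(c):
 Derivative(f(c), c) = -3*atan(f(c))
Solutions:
 Integral(1/atan(_y), (_y, f(c))) = C1 - 3*c


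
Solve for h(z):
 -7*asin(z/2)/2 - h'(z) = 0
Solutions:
 h(z) = C1 - 7*z*asin(z/2)/2 - 7*sqrt(4 - z^2)/2


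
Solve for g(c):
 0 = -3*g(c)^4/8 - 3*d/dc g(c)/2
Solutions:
 g(c) = 2^(2/3)*(1/(C1 + 3*c))^(1/3)
 g(c) = (-6^(2/3) - 3*2^(2/3)*3^(1/6)*I)*(1/(C1 + c))^(1/3)/6
 g(c) = (-6^(2/3) + 3*2^(2/3)*3^(1/6)*I)*(1/(C1 + c))^(1/3)/6


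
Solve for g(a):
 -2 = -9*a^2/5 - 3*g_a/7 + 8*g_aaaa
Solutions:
 g(a) = C1 + C4*exp(3^(1/3)*7^(2/3)*a/14) - 7*a^3/5 + 14*a/3 + (C2*sin(3^(5/6)*7^(2/3)*a/28) + C3*cos(3^(5/6)*7^(2/3)*a/28))*exp(-3^(1/3)*7^(2/3)*a/28)


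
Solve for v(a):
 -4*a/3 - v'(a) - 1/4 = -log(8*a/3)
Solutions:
 v(a) = C1 - 2*a^2/3 + a*log(a) - 5*a/4 + a*log(8/3)


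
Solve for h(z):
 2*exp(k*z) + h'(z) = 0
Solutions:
 h(z) = C1 - 2*exp(k*z)/k


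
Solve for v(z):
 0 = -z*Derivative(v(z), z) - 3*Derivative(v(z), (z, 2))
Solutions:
 v(z) = C1 + C2*erf(sqrt(6)*z/6)


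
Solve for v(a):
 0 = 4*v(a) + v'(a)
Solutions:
 v(a) = C1*exp(-4*a)


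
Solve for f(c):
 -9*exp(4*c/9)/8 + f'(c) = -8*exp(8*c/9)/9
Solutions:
 f(c) = C1 + 81*exp(4*c/9)/32 - exp(c)^(8/9)


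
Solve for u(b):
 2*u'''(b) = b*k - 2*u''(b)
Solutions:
 u(b) = C1 + C2*b + C3*exp(-b) + b^3*k/12 - b^2*k/4


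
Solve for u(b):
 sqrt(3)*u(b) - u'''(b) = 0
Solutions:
 u(b) = C3*exp(3^(1/6)*b) + (C1*sin(3^(2/3)*b/2) + C2*cos(3^(2/3)*b/2))*exp(-3^(1/6)*b/2)


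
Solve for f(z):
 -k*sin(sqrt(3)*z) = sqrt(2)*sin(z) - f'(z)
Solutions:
 f(z) = C1 - sqrt(3)*k*cos(sqrt(3)*z)/3 - sqrt(2)*cos(z)


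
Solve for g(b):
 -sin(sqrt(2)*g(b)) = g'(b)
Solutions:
 g(b) = sqrt(2)*(pi - acos((-exp(2*sqrt(2)*C1) - exp(2*sqrt(2)*b))/(exp(2*sqrt(2)*C1) - exp(2*sqrt(2)*b)))/2)
 g(b) = sqrt(2)*acos((-exp(2*sqrt(2)*C1) - exp(2*sqrt(2)*b))/(exp(2*sqrt(2)*C1) - exp(2*sqrt(2)*b)))/2


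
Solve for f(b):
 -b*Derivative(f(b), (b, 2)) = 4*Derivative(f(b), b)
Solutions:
 f(b) = C1 + C2/b^3


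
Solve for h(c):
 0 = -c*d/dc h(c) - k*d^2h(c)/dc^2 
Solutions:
 h(c) = C1 + C2*sqrt(k)*erf(sqrt(2)*c*sqrt(1/k)/2)


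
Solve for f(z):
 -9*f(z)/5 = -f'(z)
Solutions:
 f(z) = C1*exp(9*z/5)


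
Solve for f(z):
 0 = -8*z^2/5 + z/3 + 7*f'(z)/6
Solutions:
 f(z) = C1 + 16*z^3/35 - z^2/7


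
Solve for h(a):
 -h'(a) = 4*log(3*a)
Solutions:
 h(a) = C1 - 4*a*log(a) - a*log(81) + 4*a


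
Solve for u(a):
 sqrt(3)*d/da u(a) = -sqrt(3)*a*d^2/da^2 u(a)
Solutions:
 u(a) = C1 + C2*log(a)


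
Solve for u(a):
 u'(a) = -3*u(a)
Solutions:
 u(a) = C1*exp(-3*a)


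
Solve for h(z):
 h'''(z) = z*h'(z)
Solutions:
 h(z) = C1 + Integral(C2*airyai(z) + C3*airybi(z), z)


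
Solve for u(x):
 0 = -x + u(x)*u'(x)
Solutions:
 u(x) = -sqrt(C1 + x^2)
 u(x) = sqrt(C1 + x^2)


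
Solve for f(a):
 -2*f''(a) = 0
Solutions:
 f(a) = C1 + C2*a


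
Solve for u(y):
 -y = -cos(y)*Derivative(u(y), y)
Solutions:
 u(y) = C1 + Integral(y/cos(y), y)


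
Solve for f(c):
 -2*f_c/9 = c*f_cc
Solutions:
 f(c) = C1 + C2*c^(7/9)


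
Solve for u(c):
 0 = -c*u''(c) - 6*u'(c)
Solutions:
 u(c) = C1 + C2/c^5


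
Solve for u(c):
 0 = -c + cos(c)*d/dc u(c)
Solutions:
 u(c) = C1 + Integral(c/cos(c), c)


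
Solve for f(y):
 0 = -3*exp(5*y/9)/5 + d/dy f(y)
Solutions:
 f(y) = C1 + 27*exp(5*y/9)/25


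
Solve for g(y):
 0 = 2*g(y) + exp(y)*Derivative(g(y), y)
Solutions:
 g(y) = C1*exp(2*exp(-y))


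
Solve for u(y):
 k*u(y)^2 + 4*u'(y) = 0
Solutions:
 u(y) = 4/(C1 + k*y)


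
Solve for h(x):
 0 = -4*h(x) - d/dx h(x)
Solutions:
 h(x) = C1*exp(-4*x)


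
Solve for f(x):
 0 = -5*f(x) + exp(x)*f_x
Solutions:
 f(x) = C1*exp(-5*exp(-x))


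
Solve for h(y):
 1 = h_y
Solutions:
 h(y) = C1 + y


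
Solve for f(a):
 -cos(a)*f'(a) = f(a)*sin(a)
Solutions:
 f(a) = C1*cos(a)


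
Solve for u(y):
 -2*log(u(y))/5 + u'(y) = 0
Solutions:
 li(u(y)) = C1 + 2*y/5


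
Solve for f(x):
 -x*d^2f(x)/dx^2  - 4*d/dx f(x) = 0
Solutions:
 f(x) = C1 + C2/x^3


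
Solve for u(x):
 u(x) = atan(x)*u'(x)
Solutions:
 u(x) = C1*exp(Integral(1/atan(x), x))


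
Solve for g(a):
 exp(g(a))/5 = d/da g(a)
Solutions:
 g(a) = log(-1/(C1 + a)) + log(5)


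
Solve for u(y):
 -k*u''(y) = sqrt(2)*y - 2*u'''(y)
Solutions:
 u(y) = C1 + C2*y + C3*exp(k*y/2) - sqrt(2)*y^3/(6*k) - sqrt(2)*y^2/k^2


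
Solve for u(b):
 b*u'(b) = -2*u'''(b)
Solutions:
 u(b) = C1 + Integral(C2*airyai(-2^(2/3)*b/2) + C3*airybi(-2^(2/3)*b/2), b)


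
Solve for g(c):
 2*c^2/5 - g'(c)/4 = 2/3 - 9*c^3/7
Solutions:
 g(c) = C1 + 9*c^4/7 + 8*c^3/15 - 8*c/3


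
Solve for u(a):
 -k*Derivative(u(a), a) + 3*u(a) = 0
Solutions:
 u(a) = C1*exp(3*a/k)


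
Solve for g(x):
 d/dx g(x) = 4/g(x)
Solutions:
 g(x) = -sqrt(C1 + 8*x)
 g(x) = sqrt(C1 + 8*x)


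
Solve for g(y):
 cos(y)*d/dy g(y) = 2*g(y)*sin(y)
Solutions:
 g(y) = C1/cos(y)^2


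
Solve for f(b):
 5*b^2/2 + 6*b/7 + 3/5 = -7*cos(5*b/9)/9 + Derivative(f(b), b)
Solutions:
 f(b) = C1 + 5*b^3/6 + 3*b^2/7 + 3*b/5 + 7*sin(5*b/9)/5


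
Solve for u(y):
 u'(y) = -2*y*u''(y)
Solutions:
 u(y) = C1 + C2*sqrt(y)


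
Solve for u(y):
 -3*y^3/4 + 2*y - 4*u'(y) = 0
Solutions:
 u(y) = C1 - 3*y^4/64 + y^2/4


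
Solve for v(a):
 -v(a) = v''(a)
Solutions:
 v(a) = C1*sin(a) + C2*cos(a)


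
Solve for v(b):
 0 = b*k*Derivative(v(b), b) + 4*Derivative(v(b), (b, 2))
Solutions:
 v(b) = Piecewise((-sqrt(2)*sqrt(pi)*C1*erf(sqrt(2)*b*sqrt(k)/4)/sqrt(k) - C2, (k > 0) | (k < 0)), (-C1*b - C2, True))


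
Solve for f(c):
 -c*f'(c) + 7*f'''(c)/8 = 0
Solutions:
 f(c) = C1 + Integral(C2*airyai(2*7^(2/3)*c/7) + C3*airybi(2*7^(2/3)*c/7), c)


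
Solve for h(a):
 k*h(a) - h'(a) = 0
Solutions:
 h(a) = C1*exp(a*k)


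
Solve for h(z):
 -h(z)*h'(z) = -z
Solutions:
 h(z) = -sqrt(C1 + z^2)
 h(z) = sqrt(C1 + z^2)


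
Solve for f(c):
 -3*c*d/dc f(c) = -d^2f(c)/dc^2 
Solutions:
 f(c) = C1 + C2*erfi(sqrt(6)*c/2)


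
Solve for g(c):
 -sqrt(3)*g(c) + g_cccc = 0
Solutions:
 g(c) = C1*exp(-3^(1/8)*c) + C2*exp(3^(1/8)*c) + C3*sin(3^(1/8)*c) + C4*cos(3^(1/8)*c)


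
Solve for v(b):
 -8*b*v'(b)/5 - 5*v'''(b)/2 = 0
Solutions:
 v(b) = C1 + Integral(C2*airyai(-2*10^(1/3)*b/5) + C3*airybi(-2*10^(1/3)*b/5), b)


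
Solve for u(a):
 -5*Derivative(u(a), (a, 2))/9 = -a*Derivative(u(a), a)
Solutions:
 u(a) = C1 + C2*erfi(3*sqrt(10)*a/10)


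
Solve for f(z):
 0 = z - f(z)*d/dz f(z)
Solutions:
 f(z) = -sqrt(C1 + z^2)
 f(z) = sqrt(C1 + z^2)


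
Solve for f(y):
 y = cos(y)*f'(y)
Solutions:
 f(y) = C1 + Integral(y/cos(y), y)


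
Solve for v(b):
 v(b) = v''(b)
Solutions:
 v(b) = C1*exp(-b) + C2*exp(b)


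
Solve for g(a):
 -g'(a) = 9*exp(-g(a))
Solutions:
 g(a) = log(C1 - 9*a)


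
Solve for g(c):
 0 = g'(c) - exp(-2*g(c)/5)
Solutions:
 g(c) = 5*log(-sqrt(C1 + c)) - 5*log(5) + 5*log(10)/2
 g(c) = 5*log(C1 + c)/2 - 5*log(5) + 5*log(10)/2


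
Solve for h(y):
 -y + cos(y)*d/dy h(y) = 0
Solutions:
 h(y) = C1 + Integral(y/cos(y), y)


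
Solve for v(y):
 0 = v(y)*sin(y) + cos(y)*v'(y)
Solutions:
 v(y) = C1*cos(y)


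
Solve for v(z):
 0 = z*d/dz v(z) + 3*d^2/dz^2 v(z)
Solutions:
 v(z) = C1 + C2*erf(sqrt(6)*z/6)


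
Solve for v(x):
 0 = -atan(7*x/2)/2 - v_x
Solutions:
 v(x) = C1 - x*atan(7*x/2)/2 + log(49*x^2 + 4)/14


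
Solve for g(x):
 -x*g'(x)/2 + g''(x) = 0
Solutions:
 g(x) = C1 + C2*erfi(x/2)


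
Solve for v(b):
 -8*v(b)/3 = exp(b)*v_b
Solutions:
 v(b) = C1*exp(8*exp(-b)/3)


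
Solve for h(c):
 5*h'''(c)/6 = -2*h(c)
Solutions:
 h(c) = C3*exp(c*(-12^(1/3)*5^(2/3) + 3*10^(2/3)*3^(1/3))/20)*sin(10^(2/3)*3^(5/6)*c/10) + C4*exp(c*(-12^(1/3)*5^(2/3) + 3*10^(2/3)*3^(1/3))/20)*cos(10^(2/3)*3^(5/6)*c/10) + C5*exp(-c*(12^(1/3)*5^(2/3) + 3*10^(2/3)*3^(1/3))/20) + (C1*sin(10^(2/3)*3^(5/6)*c/10) + C2*cos(10^(2/3)*3^(5/6)*c/10))*exp(12^(1/3)*5^(2/3)*c/10)


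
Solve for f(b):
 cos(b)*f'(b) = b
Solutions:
 f(b) = C1 + Integral(b/cos(b), b)


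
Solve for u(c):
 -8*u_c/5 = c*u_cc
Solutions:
 u(c) = C1 + C2/c^(3/5)


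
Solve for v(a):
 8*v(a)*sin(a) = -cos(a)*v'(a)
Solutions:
 v(a) = C1*cos(a)^8


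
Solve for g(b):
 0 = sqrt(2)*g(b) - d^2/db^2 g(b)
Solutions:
 g(b) = C1*exp(-2^(1/4)*b) + C2*exp(2^(1/4)*b)


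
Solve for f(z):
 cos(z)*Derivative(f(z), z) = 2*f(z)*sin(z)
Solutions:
 f(z) = C1/cos(z)^2


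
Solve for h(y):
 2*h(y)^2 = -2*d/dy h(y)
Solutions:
 h(y) = 1/(C1 + y)


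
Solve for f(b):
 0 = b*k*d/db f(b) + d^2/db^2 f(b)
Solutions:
 f(b) = Piecewise((-sqrt(2)*sqrt(pi)*C1*erf(sqrt(2)*b*sqrt(k)/2)/(2*sqrt(k)) - C2, (k > 0) | (k < 0)), (-C1*b - C2, True))


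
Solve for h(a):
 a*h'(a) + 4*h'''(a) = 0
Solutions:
 h(a) = C1 + Integral(C2*airyai(-2^(1/3)*a/2) + C3*airybi(-2^(1/3)*a/2), a)


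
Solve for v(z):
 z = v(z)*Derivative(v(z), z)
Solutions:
 v(z) = -sqrt(C1 + z^2)
 v(z) = sqrt(C1 + z^2)


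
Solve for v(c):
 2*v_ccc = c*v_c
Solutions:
 v(c) = C1 + Integral(C2*airyai(2^(2/3)*c/2) + C3*airybi(2^(2/3)*c/2), c)


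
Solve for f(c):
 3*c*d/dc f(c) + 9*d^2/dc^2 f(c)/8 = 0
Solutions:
 f(c) = C1 + C2*erf(2*sqrt(3)*c/3)


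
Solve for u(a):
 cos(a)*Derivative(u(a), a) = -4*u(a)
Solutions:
 u(a) = C1*(sin(a)^2 - 2*sin(a) + 1)/(sin(a)^2 + 2*sin(a) + 1)


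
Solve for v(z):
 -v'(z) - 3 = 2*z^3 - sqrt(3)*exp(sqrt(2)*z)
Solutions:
 v(z) = C1 - z^4/2 - 3*z + sqrt(6)*exp(sqrt(2)*z)/2


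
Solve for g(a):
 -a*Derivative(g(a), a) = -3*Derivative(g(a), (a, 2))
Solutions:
 g(a) = C1 + C2*erfi(sqrt(6)*a/6)


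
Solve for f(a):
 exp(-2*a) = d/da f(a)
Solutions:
 f(a) = C1 - exp(-2*a)/2


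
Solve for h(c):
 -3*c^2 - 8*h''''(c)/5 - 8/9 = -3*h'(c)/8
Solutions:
 h(c) = C1 + C4*exp(15^(1/3)*c/4) + 8*c^3/3 + 64*c/27 + (C2*sin(3^(5/6)*5^(1/3)*c/8) + C3*cos(3^(5/6)*5^(1/3)*c/8))*exp(-15^(1/3)*c/8)


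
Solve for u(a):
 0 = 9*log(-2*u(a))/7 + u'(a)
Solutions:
 7*Integral(1/(log(-_y) + log(2)), (_y, u(a)))/9 = C1 - a


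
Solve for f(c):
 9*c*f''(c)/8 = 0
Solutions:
 f(c) = C1 + C2*c


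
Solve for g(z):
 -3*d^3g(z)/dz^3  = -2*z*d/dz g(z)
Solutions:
 g(z) = C1 + Integral(C2*airyai(2^(1/3)*3^(2/3)*z/3) + C3*airybi(2^(1/3)*3^(2/3)*z/3), z)


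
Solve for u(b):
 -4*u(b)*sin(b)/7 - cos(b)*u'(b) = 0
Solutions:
 u(b) = C1*cos(b)^(4/7)


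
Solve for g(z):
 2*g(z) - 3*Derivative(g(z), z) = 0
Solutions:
 g(z) = C1*exp(2*z/3)


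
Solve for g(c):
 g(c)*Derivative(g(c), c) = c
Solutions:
 g(c) = -sqrt(C1 + c^2)
 g(c) = sqrt(C1 + c^2)


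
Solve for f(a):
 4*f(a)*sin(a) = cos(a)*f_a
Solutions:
 f(a) = C1/cos(a)^4


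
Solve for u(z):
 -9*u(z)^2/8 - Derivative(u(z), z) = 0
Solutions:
 u(z) = 8/(C1 + 9*z)


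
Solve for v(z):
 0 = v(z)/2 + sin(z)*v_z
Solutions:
 v(z) = C1*(cos(z) + 1)^(1/4)/(cos(z) - 1)^(1/4)


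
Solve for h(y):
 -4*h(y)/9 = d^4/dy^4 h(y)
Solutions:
 h(y) = (C1*sin(sqrt(3)*y/3) + C2*cos(sqrt(3)*y/3))*exp(-sqrt(3)*y/3) + (C3*sin(sqrt(3)*y/3) + C4*cos(sqrt(3)*y/3))*exp(sqrt(3)*y/3)


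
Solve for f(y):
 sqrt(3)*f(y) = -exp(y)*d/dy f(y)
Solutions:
 f(y) = C1*exp(sqrt(3)*exp(-y))


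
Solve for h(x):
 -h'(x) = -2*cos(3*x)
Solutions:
 h(x) = C1 + 2*sin(3*x)/3


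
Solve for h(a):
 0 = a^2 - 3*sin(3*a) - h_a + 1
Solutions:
 h(a) = C1 + a^3/3 + a + cos(3*a)


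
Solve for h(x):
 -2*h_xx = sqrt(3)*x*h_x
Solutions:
 h(x) = C1 + C2*erf(3^(1/4)*x/2)


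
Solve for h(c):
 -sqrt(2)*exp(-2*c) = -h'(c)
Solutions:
 h(c) = C1 - sqrt(2)*exp(-2*c)/2


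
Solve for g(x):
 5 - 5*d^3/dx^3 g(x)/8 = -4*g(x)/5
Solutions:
 g(x) = C3*exp(2*2^(2/3)*5^(1/3)*x/5) + (C1*sin(2^(2/3)*sqrt(3)*5^(1/3)*x/5) + C2*cos(2^(2/3)*sqrt(3)*5^(1/3)*x/5))*exp(-2^(2/3)*5^(1/3)*x/5) - 25/4


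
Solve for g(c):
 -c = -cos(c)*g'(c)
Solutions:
 g(c) = C1 + Integral(c/cos(c), c)


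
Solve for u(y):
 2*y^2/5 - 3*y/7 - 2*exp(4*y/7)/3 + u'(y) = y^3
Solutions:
 u(y) = C1 + y^4/4 - 2*y^3/15 + 3*y^2/14 + 7*exp(4*y/7)/6


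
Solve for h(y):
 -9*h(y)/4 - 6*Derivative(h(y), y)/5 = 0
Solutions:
 h(y) = C1*exp(-15*y/8)


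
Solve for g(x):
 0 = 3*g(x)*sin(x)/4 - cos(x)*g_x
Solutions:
 g(x) = C1/cos(x)^(3/4)


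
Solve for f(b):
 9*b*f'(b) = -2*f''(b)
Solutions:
 f(b) = C1 + C2*erf(3*b/2)


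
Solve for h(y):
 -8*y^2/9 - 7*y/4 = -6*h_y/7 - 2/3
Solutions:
 h(y) = C1 + 28*y^3/81 + 49*y^2/48 - 7*y/9


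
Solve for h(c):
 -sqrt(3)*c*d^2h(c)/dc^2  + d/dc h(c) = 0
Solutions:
 h(c) = C1 + C2*c^(sqrt(3)/3 + 1)


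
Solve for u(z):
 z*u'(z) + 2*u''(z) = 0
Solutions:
 u(z) = C1 + C2*erf(z/2)


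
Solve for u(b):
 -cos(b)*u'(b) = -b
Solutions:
 u(b) = C1 + Integral(b/cos(b), b)


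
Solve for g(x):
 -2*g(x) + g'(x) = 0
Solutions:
 g(x) = C1*exp(2*x)


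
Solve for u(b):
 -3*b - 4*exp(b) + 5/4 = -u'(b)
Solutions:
 u(b) = C1 + 3*b^2/2 - 5*b/4 + 4*exp(b)


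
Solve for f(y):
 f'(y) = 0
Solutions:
 f(y) = C1


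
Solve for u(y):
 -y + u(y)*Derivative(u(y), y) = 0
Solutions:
 u(y) = -sqrt(C1 + y^2)
 u(y) = sqrt(C1 + y^2)


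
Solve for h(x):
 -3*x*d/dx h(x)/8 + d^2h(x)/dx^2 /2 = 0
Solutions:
 h(x) = C1 + C2*erfi(sqrt(6)*x/4)


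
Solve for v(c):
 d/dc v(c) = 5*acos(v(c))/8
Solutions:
 Integral(1/acos(_y), (_y, v(c))) = C1 + 5*c/8


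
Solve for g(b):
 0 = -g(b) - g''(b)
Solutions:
 g(b) = C1*sin(b) + C2*cos(b)


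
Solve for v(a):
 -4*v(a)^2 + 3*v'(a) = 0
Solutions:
 v(a) = -3/(C1 + 4*a)


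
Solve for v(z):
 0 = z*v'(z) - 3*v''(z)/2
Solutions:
 v(z) = C1 + C2*erfi(sqrt(3)*z/3)


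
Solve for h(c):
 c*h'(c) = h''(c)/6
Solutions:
 h(c) = C1 + C2*erfi(sqrt(3)*c)


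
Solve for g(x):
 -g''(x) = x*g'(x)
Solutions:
 g(x) = C1 + C2*erf(sqrt(2)*x/2)


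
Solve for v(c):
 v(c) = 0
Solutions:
 v(c) = 0


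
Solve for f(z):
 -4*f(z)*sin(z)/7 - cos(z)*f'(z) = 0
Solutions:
 f(z) = C1*cos(z)^(4/7)


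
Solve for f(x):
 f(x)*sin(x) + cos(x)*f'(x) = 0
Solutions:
 f(x) = C1*cos(x)


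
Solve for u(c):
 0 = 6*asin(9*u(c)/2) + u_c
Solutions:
 Integral(1/asin(9*_y/2), (_y, u(c))) = C1 - 6*c


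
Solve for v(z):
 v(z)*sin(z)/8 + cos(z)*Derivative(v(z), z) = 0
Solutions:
 v(z) = C1*cos(z)^(1/8)


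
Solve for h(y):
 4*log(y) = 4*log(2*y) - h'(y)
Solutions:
 h(y) = C1 + 4*y*log(2)


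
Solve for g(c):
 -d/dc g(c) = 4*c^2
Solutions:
 g(c) = C1 - 4*c^3/3


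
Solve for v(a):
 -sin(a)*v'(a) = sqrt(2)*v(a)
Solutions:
 v(a) = C1*(cos(a) + 1)^(sqrt(2)/2)/(cos(a) - 1)^(sqrt(2)/2)


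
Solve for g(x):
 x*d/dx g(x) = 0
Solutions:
 g(x) = C1


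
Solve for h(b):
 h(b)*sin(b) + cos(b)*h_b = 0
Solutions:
 h(b) = C1*cos(b)


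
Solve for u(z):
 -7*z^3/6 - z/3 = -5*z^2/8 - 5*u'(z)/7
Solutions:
 u(z) = C1 + 49*z^4/120 - 7*z^3/24 + 7*z^2/30


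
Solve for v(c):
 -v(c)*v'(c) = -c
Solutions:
 v(c) = -sqrt(C1 + c^2)
 v(c) = sqrt(C1 + c^2)


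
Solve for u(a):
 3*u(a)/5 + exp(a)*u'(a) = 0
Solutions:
 u(a) = C1*exp(3*exp(-a)/5)


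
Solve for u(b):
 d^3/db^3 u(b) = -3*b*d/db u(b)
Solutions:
 u(b) = C1 + Integral(C2*airyai(-3^(1/3)*b) + C3*airybi(-3^(1/3)*b), b)


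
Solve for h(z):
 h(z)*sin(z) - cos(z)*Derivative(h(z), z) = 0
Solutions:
 h(z) = C1/cos(z)


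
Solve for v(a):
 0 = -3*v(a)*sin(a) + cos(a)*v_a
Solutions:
 v(a) = C1/cos(a)^3


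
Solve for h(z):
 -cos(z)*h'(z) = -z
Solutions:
 h(z) = C1 + Integral(z/cos(z), z)


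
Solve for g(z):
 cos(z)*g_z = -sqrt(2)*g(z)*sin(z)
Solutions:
 g(z) = C1*cos(z)^(sqrt(2))


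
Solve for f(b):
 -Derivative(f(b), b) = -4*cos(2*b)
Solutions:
 f(b) = C1 + 2*sin(2*b)


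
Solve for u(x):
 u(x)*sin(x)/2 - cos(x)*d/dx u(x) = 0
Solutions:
 u(x) = C1/sqrt(cos(x))


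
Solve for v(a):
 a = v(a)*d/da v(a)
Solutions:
 v(a) = -sqrt(C1 + a^2)
 v(a) = sqrt(C1 + a^2)


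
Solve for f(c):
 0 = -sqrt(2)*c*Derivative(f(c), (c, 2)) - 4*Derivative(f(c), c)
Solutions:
 f(c) = C1 + C2*c^(1 - 2*sqrt(2))


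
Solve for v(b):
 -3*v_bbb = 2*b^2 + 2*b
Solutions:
 v(b) = C1 + C2*b + C3*b^2 - b^5/90 - b^4/36


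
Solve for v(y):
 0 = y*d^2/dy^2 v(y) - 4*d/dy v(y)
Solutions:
 v(y) = C1 + C2*y^5


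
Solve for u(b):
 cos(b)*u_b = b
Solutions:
 u(b) = C1 + Integral(b/cos(b), b)


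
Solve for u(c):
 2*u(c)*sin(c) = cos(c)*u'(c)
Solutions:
 u(c) = C1/cos(c)^2


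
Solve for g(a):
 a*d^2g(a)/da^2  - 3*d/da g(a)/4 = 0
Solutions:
 g(a) = C1 + C2*a^(7/4)


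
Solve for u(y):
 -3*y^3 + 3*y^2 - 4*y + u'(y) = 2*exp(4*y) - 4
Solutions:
 u(y) = C1 + 3*y^4/4 - y^3 + 2*y^2 - 4*y + exp(4*y)/2


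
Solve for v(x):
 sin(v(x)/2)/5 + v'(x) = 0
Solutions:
 x/5 + log(cos(v(x)/2) - 1) - log(cos(v(x)/2) + 1) = C1


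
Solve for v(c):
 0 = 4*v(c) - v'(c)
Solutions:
 v(c) = C1*exp(4*c)


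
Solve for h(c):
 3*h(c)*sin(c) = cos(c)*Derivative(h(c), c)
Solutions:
 h(c) = C1/cos(c)^3


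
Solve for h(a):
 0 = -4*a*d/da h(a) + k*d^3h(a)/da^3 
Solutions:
 h(a) = C1 + Integral(C2*airyai(2^(2/3)*a*(1/k)^(1/3)) + C3*airybi(2^(2/3)*a*(1/k)^(1/3)), a)


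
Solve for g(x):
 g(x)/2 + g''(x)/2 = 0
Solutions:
 g(x) = C1*sin(x) + C2*cos(x)


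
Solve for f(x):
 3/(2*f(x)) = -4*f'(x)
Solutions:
 f(x) = -sqrt(C1 - 3*x)/2
 f(x) = sqrt(C1 - 3*x)/2


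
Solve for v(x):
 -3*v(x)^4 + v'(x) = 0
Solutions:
 v(x) = (-1/(C1 + 9*x))^(1/3)
 v(x) = (-1/(C1 + 3*x))^(1/3)*(-3^(2/3) - 3*3^(1/6)*I)/6
 v(x) = (-1/(C1 + 3*x))^(1/3)*(-3^(2/3) + 3*3^(1/6)*I)/6


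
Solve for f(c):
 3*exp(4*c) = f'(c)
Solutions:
 f(c) = C1 + 3*exp(4*c)/4


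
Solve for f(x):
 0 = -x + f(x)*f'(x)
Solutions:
 f(x) = -sqrt(C1 + x^2)
 f(x) = sqrt(C1 + x^2)


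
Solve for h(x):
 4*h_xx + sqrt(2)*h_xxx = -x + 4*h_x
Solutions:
 h(x) = C1 + C2*exp(sqrt(2)*x*(-1 + sqrt(1 + sqrt(2)))) + C3*exp(-sqrt(2)*x*(1 + sqrt(1 + sqrt(2)))) + x^2/8 + x/4


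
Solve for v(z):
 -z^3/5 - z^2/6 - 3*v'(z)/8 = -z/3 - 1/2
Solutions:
 v(z) = C1 - 2*z^4/15 - 4*z^3/27 + 4*z^2/9 + 4*z/3


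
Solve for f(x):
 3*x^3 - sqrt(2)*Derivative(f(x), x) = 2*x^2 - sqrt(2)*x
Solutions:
 f(x) = C1 + 3*sqrt(2)*x^4/8 - sqrt(2)*x^3/3 + x^2/2


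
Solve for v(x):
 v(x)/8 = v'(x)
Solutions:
 v(x) = C1*exp(x/8)


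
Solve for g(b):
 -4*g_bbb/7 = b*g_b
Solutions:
 g(b) = C1 + Integral(C2*airyai(-14^(1/3)*b/2) + C3*airybi(-14^(1/3)*b/2), b)


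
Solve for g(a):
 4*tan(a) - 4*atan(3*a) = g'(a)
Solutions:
 g(a) = C1 - 4*a*atan(3*a) + 2*log(9*a^2 + 1)/3 - 4*log(cos(a))


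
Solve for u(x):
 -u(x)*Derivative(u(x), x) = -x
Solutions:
 u(x) = -sqrt(C1 + x^2)
 u(x) = sqrt(C1 + x^2)


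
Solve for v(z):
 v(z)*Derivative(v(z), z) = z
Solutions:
 v(z) = -sqrt(C1 + z^2)
 v(z) = sqrt(C1 + z^2)


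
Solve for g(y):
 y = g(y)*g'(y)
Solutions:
 g(y) = -sqrt(C1 + y^2)
 g(y) = sqrt(C1 + y^2)


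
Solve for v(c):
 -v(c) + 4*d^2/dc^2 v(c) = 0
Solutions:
 v(c) = C1*exp(-c/2) + C2*exp(c/2)


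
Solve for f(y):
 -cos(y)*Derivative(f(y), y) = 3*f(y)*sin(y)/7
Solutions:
 f(y) = C1*cos(y)^(3/7)


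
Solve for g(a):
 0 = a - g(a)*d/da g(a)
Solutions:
 g(a) = -sqrt(C1 + a^2)
 g(a) = sqrt(C1 + a^2)


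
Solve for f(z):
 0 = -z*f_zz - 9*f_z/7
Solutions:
 f(z) = C1 + C2/z^(2/7)


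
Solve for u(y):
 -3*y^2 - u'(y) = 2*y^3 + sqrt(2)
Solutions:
 u(y) = C1 - y^4/2 - y^3 - sqrt(2)*y


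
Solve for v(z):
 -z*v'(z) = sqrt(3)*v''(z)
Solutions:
 v(z) = C1 + C2*erf(sqrt(2)*3^(3/4)*z/6)


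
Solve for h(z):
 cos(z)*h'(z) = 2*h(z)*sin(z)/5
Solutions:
 h(z) = C1/cos(z)^(2/5)


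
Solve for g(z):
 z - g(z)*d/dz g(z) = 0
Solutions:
 g(z) = -sqrt(C1 + z^2)
 g(z) = sqrt(C1 + z^2)


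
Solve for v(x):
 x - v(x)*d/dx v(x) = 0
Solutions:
 v(x) = -sqrt(C1 + x^2)
 v(x) = sqrt(C1 + x^2)


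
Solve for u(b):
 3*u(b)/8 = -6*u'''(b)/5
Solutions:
 u(b) = C3*exp(-2^(2/3)*5^(1/3)*b/4) + (C1*sin(2^(2/3)*sqrt(3)*5^(1/3)*b/8) + C2*cos(2^(2/3)*sqrt(3)*5^(1/3)*b/8))*exp(2^(2/3)*5^(1/3)*b/8)


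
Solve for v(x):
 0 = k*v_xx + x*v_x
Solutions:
 v(x) = C1 + C2*sqrt(k)*erf(sqrt(2)*x*sqrt(1/k)/2)


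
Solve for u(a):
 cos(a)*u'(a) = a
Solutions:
 u(a) = C1 + Integral(a/cos(a), a)


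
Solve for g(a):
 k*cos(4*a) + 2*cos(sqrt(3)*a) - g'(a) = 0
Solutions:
 g(a) = C1 + k*sin(4*a)/4 + 2*sqrt(3)*sin(sqrt(3)*a)/3


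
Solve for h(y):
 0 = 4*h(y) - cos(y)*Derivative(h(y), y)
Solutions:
 h(y) = C1*(sin(y)^2 + 2*sin(y) + 1)/(sin(y)^2 - 2*sin(y) + 1)


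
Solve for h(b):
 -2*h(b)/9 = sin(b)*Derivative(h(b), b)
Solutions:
 h(b) = C1*(cos(b) + 1)^(1/9)/(cos(b) - 1)^(1/9)


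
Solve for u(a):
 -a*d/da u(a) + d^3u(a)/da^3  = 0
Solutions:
 u(a) = C1 + Integral(C2*airyai(a) + C3*airybi(a), a)


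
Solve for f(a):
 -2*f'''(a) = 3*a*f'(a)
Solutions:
 f(a) = C1 + Integral(C2*airyai(-2^(2/3)*3^(1/3)*a/2) + C3*airybi(-2^(2/3)*3^(1/3)*a/2), a)


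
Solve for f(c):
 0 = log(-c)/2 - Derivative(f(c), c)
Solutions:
 f(c) = C1 + c*log(-c)/2 - c/2


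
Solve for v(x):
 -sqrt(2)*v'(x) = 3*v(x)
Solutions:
 v(x) = C1*exp(-3*sqrt(2)*x/2)


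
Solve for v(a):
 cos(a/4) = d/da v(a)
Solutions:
 v(a) = C1 + 4*sin(a/4)


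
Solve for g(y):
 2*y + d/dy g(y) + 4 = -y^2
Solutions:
 g(y) = C1 - y^3/3 - y^2 - 4*y


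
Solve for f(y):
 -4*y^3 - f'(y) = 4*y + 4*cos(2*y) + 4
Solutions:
 f(y) = C1 - y^4 - 2*y^2 - 4*y - 2*sin(2*y)


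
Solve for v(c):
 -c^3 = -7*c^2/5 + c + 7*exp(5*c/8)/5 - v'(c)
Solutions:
 v(c) = C1 + c^4/4 - 7*c^3/15 + c^2/2 + 56*exp(5*c/8)/25


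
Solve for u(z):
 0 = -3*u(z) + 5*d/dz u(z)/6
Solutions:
 u(z) = C1*exp(18*z/5)


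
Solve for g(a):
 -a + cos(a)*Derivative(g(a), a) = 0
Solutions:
 g(a) = C1 + Integral(a/cos(a), a)


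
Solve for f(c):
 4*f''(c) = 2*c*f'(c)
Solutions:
 f(c) = C1 + C2*erfi(c/2)


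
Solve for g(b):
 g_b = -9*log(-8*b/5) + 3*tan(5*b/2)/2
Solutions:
 g(b) = C1 - 9*b*log(-b) - 27*b*log(2) + 9*b + 9*b*log(5) - 3*log(cos(5*b/2))/5


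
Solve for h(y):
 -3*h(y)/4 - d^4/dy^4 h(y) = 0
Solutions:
 h(y) = (C1*sin(3^(1/4)*y/2) + C2*cos(3^(1/4)*y/2))*exp(-3^(1/4)*y/2) + (C3*sin(3^(1/4)*y/2) + C4*cos(3^(1/4)*y/2))*exp(3^(1/4)*y/2)


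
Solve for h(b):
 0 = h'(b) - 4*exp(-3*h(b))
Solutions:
 h(b) = log(C1 + 12*b)/3
 h(b) = log((-3^(1/3) - 3^(5/6)*I)*(C1 + 4*b)^(1/3)/2)
 h(b) = log((-3^(1/3) + 3^(5/6)*I)*(C1 + 4*b)^(1/3)/2)


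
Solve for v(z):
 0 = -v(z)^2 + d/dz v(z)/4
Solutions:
 v(z) = -1/(C1 + 4*z)


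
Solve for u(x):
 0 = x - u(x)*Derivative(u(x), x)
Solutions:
 u(x) = -sqrt(C1 + x^2)
 u(x) = sqrt(C1 + x^2)


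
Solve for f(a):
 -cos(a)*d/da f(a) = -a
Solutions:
 f(a) = C1 + Integral(a/cos(a), a)


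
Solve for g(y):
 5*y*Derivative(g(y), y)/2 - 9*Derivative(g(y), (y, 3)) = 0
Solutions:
 g(y) = C1 + Integral(C2*airyai(60^(1/3)*y/6) + C3*airybi(60^(1/3)*y/6), y)


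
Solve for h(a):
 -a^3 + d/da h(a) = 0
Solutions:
 h(a) = C1 + a^4/4


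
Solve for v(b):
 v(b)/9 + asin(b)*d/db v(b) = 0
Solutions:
 v(b) = C1*exp(-Integral(1/asin(b), b)/9)


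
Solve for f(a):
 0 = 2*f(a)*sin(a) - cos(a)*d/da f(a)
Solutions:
 f(a) = C1/cos(a)^2


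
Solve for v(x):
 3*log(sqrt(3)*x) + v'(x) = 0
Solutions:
 v(x) = C1 - 3*x*log(x) - 3*x*log(3)/2 + 3*x


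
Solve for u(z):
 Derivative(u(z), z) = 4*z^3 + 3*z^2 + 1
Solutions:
 u(z) = C1 + z^4 + z^3 + z


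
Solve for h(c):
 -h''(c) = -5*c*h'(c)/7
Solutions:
 h(c) = C1 + C2*erfi(sqrt(70)*c/14)


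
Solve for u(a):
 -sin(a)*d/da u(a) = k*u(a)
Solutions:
 u(a) = C1*exp(k*(-log(cos(a) - 1) + log(cos(a) + 1))/2)


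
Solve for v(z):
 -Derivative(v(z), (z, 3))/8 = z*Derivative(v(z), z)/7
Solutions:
 v(z) = C1 + Integral(C2*airyai(-2*7^(2/3)*z/7) + C3*airybi(-2*7^(2/3)*z/7), z)


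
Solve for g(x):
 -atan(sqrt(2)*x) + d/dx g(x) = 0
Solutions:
 g(x) = C1 + x*atan(sqrt(2)*x) - sqrt(2)*log(2*x^2 + 1)/4


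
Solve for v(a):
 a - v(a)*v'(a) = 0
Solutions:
 v(a) = -sqrt(C1 + a^2)
 v(a) = sqrt(C1 + a^2)


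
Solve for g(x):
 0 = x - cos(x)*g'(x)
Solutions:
 g(x) = C1 + Integral(x/cos(x), x)


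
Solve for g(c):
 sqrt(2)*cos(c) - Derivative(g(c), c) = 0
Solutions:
 g(c) = C1 + sqrt(2)*sin(c)


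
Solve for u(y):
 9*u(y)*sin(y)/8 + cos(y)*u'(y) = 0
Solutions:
 u(y) = C1*cos(y)^(9/8)


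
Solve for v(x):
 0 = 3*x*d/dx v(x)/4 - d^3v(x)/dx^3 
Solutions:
 v(x) = C1 + Integral(C2*airyai(6^(1/3)*x/2) + C3*airybi(6^(1/3)*x/2), x)


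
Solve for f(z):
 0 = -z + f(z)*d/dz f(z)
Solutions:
 f(z) = -sqrt(C1 + z^2)
 f(z) = sqrt(C1 + z^2)


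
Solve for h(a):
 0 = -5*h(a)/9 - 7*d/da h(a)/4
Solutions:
 h(a) = C1*exp(-20*a/63)


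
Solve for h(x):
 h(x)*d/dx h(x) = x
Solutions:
 h(x) = -sqrt(C1 + x^2)
 h(x) = sqrt(C1 + x^2)


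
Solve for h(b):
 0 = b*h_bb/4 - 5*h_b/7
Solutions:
 h(b) = C1 + C2*b^(27/7)


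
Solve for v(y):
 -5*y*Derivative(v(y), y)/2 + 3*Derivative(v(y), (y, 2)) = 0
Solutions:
 v(y) = C1 + C2*erfi(sqrt(15)*y/6)


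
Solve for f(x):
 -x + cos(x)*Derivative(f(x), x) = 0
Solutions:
 f(x) = C1 + Integral(x/cos(x), x)


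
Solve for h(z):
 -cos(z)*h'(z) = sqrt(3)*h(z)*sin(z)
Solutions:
 h(z) = C1*cos(z)^(sqrt(3))


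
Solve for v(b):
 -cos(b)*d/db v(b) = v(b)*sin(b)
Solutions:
 v(b) = C1*cos(b)


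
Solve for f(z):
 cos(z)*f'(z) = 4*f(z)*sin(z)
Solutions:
 f(z) = C1/cos(z)^4


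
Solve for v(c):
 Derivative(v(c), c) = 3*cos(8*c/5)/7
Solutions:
 v(c) = C1 + 15*sin(8*c/5)/56


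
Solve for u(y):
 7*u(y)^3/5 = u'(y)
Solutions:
 u(y) = -sqrt(10)*sqrt(-1/(C1 + 7*y))/2
 u(y) = sqrt(10)*sqrt(-1/(C1 + 7*y))/2


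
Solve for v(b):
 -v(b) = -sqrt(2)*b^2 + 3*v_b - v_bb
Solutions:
 v(b) = C1*exp(b*(3 - sqrt(13))/2) + C2*exp(b*(3 + sqrt(13))/2) + sqrt(2)*b^2 - 6*sqrt(2)*b + 20*sqrt(2)


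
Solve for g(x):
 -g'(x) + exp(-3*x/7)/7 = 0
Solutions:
 g(x) = C1 - exp(-3*x/7)/3


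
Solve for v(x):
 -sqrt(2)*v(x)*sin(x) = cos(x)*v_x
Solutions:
 v(x) = C1*cos(x)^(sqrt(2))


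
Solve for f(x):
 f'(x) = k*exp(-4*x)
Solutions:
 f(x) = C1 - k*exp(-4*x)/4


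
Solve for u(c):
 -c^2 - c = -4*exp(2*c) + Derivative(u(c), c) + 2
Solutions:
 u(c) = C1 - c^3/3 - c^2/2 - 2*c + 2*exp(2*c)


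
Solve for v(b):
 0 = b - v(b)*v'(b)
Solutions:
 v(b) = -sqrt(C1 + b^2)
 v(b) = sqrt(C1 + b^2)


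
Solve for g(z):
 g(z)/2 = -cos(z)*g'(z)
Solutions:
 g(z) = C1*(sin(z) - 1)^(1/4)/(sin(z) + 1)^(1/4)


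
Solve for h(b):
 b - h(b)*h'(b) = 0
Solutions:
 h(b) = -sqrt(C1 + b^2)
 h(b) = sqrt(C1 + b^2)


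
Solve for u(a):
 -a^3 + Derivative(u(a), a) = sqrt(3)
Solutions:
 u(a) = C1 + a^4/4 + sqrt(3)*a


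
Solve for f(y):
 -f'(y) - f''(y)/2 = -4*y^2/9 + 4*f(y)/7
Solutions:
 f(y) = 7*y^2/9 - 49*y/18 + (C1*sin(sqrt(7)*y/7) + C2*cos(sqrt(7)*y/7))*exp(-y) + 245/72


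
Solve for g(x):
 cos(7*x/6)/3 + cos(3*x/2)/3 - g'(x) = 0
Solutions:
 g(x) = C1 + 2*sin(7*x/6)/7 + 2*sin(3*x/2)/9


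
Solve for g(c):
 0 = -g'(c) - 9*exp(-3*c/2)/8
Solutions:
 g(c) = C1 + 3*exp(-3*c/2)/4


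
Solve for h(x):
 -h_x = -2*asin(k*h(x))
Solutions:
 Integral(1/asin(_y*k), (_y, h(x))) = C1 + 2*x


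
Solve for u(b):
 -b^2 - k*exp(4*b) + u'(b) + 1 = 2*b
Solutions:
 u(b) = C1 + b^3/3 + b^2 - b + k*exp(4*b)/4


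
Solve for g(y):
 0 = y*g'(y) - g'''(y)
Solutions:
 g(y) = C1 + Integral(C2*airyai(y) + C3*airybi(y), y)


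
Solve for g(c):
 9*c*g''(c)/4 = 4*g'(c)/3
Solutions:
 g(c) = C1 + C2*c^(43/27)


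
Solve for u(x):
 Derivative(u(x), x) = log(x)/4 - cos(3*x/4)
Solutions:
 u(x) = C1 + x*log(x)/4 - x/4 - 4*sin(3*x/4)/3


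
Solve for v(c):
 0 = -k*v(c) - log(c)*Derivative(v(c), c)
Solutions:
 v(c) = C1*exp(-k*li(c))


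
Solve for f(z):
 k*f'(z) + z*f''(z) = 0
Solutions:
 f(z) = C1 + z^(1 - re(k))*(C2*sin(log(z)*Abs(im(k))) + C3*cos(log(z)*im(k)))


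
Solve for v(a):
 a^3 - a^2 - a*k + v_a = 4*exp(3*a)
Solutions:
 v(a) = C1 - a^4/4 + a^3/3 + a^2*k/2 + 4*exp(3*a)/3


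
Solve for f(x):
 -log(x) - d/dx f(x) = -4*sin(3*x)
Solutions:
 f(x) = C1 - x*log(x) + x - 4*cos(3*x)/3


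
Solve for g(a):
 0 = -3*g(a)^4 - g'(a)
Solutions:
 g(a) = (-3^(2/3) - 3*3^(1/6)*I)*(1/(C1 + 3*a))^(1/3)/6
 g(a) = (-3^(2/3) + 3*3^(1/6)*I)*(1/(C1 + 3*a))^(1/3)/6
 g(a) = (1/(C1 + 9*a))^(1/3)


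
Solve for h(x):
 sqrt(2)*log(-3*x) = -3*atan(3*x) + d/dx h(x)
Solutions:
 h(x) = C1 + sqrt(2)*x*(log(-x) - 1) + 3*x*atan(3*x) + sqrt(2)*x*log(3) - log(9*x^2 + 1)/2


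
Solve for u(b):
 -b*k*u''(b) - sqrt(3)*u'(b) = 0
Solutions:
 u(b) = C1 + b^(((re(k) - sqrt(3))*re(k) + im(k)^2)/(re(k)^2 + im(k)^2))*(C2*sin(sqrt(3)*log(b)*Abs(im(k))/(re(k)^2 + im(k)^2)) + C3*cos(sqrt(3)*log(b)*im(k)/(re(k)^2 + im(k)^2)))


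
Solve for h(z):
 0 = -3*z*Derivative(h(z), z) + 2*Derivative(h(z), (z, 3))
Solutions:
 h(z) = C1 + Integral(C2*airyai(2^(2/3)*3^(1/3)*z/2) + C3*airybi(2^(2/3)*3^(1/3)*z/2), z)


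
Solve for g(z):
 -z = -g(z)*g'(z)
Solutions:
 g(z) = -sqrt(C1 + z^2)
 g(z) = sqrt(C1 + z^2)


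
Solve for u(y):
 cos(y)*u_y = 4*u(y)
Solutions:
 u(y) = C1*(sin(y)^2 + 2*sin(y) + 1)/(sin(y)^2 - 2*sin(y) + 1)


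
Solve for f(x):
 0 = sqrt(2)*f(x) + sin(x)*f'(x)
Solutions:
 f(x) = C1*(cos(x) + 1)^(sqrt(2)/2)/(cos(x) - 1)^(sqrt(2)/2)


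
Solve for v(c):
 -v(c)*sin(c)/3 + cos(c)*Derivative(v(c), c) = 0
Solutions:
 v(c) = C1/cos(c)^(1/3)


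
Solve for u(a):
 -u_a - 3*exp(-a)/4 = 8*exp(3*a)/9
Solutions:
 u(a) = C1 - 8*exp(3*a)/27 + 3*exp(-a)/4


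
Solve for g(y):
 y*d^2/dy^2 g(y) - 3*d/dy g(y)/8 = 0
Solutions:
 g(y) = C1 + C2*y^(11/8)


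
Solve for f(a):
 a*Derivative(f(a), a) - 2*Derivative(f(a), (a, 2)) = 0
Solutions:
 f(a) = C1 + C2*erfi(a/2)


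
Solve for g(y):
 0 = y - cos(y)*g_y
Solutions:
 g(y) = C1 + Integral(y/cos(y), y)


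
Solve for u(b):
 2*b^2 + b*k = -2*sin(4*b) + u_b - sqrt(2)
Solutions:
 u(b) = C1 + 2*b^3/3 + b^2*k/2 + sqrt(2)*b - cos(4*b)/2


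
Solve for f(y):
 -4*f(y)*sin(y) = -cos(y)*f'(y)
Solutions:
 f(y) = C1/cos(y)^4


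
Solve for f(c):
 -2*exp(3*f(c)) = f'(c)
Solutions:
 f(c) = log((-3^(2/3) - 3*3^(1/6)*I)*(1/(C1 + 2*c))^(1/3)/6)
 f(c) = log((-3^(2/3) + 3*3^(1/6)*I)*(1/(C1 + 2*c))^(1/3)/6)
 f(c) = log(1/(C1 + 6*c))/3


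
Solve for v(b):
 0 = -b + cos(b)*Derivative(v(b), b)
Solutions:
 v(b) = C1 + Integral(b/cos(b), b)


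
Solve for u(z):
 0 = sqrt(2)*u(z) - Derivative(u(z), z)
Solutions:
 u(z) = C1*exp(sqrt(2)*z)


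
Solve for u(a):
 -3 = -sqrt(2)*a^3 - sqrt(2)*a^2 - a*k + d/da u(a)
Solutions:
 u(a) = C1 + sqrt(2)*a^4/4 + sqrt(2)*a^3/3 + a^2*k/2 - 3*a


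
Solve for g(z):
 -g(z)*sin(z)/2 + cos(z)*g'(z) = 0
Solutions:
 g(z) = C1/sqrt(cos(z))


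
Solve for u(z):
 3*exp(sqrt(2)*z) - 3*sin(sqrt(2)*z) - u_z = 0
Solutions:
 u(z) = C1 + 3*sqrt(2)*exp(sqrt(2)*z)/2 + 3*sqrt(2)*cos(sqrt(2)*z)/2


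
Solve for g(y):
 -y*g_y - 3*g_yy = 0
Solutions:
 g(y) = C1 + C2*erf(sqrt(6)*y/6)


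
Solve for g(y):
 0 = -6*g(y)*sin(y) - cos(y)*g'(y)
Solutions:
 g(y) = C1*cos(y)^6


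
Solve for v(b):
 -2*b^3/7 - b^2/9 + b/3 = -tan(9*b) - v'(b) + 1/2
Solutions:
 v(b) = C1 + b^4/14 + b^3/27 - b^2/6 + b/2 + log(cos(9*b))/9


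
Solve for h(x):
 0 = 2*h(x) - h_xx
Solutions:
 h(x) = C1*exp(-sqrt(2)*x) + C2*exp(sqrt(2)*x)


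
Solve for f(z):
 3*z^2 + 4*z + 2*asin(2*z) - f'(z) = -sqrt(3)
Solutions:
 f(z) = C1 + z^3 + 2*z^2 + 2*z*asin(2*z) + sqrt(3)*z + sqrt(1 - 4*z^2)


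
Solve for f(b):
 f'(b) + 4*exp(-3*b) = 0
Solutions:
 f(b) = C1 + 4*exp(-3*b)/3


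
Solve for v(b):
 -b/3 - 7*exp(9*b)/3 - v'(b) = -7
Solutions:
 v(b) = C1 - b^2/6 + 7*b - 7*exp(9*b)/27


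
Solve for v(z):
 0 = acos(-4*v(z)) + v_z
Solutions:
 Integral(1/acos(-4*_y), (_y, v(z))) = C1 - z


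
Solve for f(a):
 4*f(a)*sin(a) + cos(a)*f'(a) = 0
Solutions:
 f(a) = C1*cos(a)^4


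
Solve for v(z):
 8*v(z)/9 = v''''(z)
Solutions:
 v(z) = C1*exp(-2^(3/4)*sqrt(3)*z/3) + C2*exp(2^(3/4)*sqrt(3)*z/3) + C3*sin(2^(3/4)*sqrt(3)*z/3) + C4*cos(2^(3/4)*sqrt(3)*z/3)


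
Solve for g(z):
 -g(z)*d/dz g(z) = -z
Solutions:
 g(z) = -sqrt(C1 + z^2)
 g(z) = sqrt(C1 + z^2)


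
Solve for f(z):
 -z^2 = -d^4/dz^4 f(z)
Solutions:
 f(z) = C1 + C2*z + C3*z^2 + C4*z^3 + z^6/360


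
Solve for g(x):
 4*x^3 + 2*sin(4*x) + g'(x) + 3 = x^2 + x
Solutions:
 g(x) = C1 - x^4 + x^3/3 + x^2/2 - 3*x + cos(4*x)/2


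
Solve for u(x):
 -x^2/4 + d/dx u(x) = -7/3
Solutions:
 u(x) = C1 + x^3/12 - 7*x/3


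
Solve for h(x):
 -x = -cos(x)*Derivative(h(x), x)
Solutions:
 h(x) = C1 + Integral(x/cos(x), x)


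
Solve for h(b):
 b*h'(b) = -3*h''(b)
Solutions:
 h(b) = C1 + C2*erf(sqrt(6)*b/6)


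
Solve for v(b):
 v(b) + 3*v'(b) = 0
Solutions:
 v(b) = C1*exp(-b/3)


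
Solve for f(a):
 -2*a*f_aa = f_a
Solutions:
 f(a) = C1 + C2*sqrt(a)


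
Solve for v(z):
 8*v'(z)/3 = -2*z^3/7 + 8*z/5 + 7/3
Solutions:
 v(z) = C1 - 3*z^4/112 + 3*z^2/10 + 7*z/8


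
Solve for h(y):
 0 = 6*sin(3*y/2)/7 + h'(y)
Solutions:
 h(y) = C1 + 4*cos(3*y/2)/7


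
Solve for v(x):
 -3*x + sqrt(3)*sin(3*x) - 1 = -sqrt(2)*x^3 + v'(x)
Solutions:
 v(x) = C1 + sqrt(2)*x^4/4 - 3*x^2/2 - x - sqrt(3)*cos(3*x)/3


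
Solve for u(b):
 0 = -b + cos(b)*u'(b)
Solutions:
 u(b) = C1 + Integral(b/cos(b), b)


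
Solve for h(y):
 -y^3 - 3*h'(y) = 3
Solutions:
 h(y) = C1 - y^4/12 - y


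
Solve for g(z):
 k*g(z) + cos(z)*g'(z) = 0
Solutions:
 g(z) = C1*exp(k*(log(sin(z) - 1) - log(sin(z) + 1))/2)


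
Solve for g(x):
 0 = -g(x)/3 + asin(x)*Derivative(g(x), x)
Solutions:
 g(x) = C1*exp(Integral(1/asin(x), x)/3)


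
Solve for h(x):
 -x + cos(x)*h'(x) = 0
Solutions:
 h(x) = C1 + Integral(x/cos(x), x)


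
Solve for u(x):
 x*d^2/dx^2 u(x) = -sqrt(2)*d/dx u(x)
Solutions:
 u(x) = C1 + C2*x^(1 - sqrt(2))


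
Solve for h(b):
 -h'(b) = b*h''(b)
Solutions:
 h(b) = C1 + C2*log(b)


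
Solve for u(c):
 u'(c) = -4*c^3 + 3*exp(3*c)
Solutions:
 u(c) = C1 - c^4 + exp(3*c)


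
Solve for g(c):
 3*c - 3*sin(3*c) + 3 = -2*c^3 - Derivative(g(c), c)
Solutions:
 g(c) = C1 - c^4/2 - 3*c^2/2 - 3*c - cos(3*c)


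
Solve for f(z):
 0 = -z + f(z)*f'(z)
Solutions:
 f(z) = -sqrt(C1 + z^2)
 f(z) = sqrt(C1 + z^2)


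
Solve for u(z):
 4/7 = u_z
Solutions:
 u(z) = C1 + 4*z/7


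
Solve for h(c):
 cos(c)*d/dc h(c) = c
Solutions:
 h(c) = C1 + Integral(c/cos(c), c)


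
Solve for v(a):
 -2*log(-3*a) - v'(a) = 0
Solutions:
 v(a) = C1 - 2*a*log(-a) + 2*a*(1 - log(3))


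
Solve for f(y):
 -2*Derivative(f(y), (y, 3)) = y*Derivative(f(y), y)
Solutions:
 f(y) = C1 + Integral(C2*airyai(-2^(2/3)*y/2) + C3*airybi(-2^(2/3)*y/2), y)


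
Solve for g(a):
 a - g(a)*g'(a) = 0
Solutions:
 g(a) = -sqrt(C1 + a^2)
 g(a) = sqrt(C1 + a^2)


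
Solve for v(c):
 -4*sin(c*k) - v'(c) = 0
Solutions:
 v(c) = C1 + 4*cos(c*k)/k


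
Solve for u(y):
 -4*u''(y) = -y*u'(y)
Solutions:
 u(y) = C1 + C2*erfi(sqrt(2)*y/4)


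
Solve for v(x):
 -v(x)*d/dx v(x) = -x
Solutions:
 v(x) = -sqrt(C1 + x^2)
 v(x) = sqrt(C1 + x^2)


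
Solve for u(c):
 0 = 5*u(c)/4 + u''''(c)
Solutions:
 u(c) = (C1*sin(5^(1/4)*c/2) + C2*cos(5^(1/4)*c/2))*exp(-5^(1/4)*c/2) + (C3*sin(5^(1/4)*c/2) + C4*cos(5^(1/4)*c/2))*exp(5^(1/4)*c/2)


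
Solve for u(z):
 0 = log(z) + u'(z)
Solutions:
 u(z) = C1 - z*log(z) + z


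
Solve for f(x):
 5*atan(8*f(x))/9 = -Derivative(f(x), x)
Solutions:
 Integral(1/atan(8*_y), (_y, f(x))) = C1 - 5*x/9


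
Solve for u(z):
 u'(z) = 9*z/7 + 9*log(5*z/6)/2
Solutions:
 u(z) = C1 + 9*z^2/14 + 9*z*log(z)/2 - 9*z*log(6)/2 - 9*z/2 + 9*z*log(5)/2


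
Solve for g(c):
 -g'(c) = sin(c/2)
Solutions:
 g(c) = C1 + 2*cos(c/2)


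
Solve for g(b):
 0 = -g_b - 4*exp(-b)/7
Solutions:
 g(b) = C1 + 4*exp(-b)/7


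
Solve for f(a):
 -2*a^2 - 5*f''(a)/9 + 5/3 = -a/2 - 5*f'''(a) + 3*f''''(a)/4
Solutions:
 f(a) = C1 + C2*a + C3*exp(2*a*(15 - sqrt(210))/9) + C4*exp(2*a*(sqrt(210) + 15)/9) - 3*a^4/10 - 213*a^3/20 - 28119*a^2/100


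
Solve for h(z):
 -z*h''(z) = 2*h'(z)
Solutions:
 h(z) = C1 + C2/z


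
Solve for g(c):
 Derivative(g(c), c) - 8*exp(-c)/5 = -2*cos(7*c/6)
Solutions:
 g(c) = C1 - 12*sin(7*c/6)/7 - 8*exp(-c)/5


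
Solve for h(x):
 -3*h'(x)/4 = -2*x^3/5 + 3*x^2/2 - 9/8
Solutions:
 h(x) = C1 + 2*x^4/15 - 2*x^3/3 + 3*x/2


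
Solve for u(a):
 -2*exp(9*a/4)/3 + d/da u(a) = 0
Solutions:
 u(a) = C1 + 8*exp(9*a/4)/27
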